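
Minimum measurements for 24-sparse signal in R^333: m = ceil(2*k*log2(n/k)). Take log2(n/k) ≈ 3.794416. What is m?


log2(n/k) = log2(333/24) ≈ 3.794416.
2*k*log2(n/k) ≈ 2*24*3.794416 = 182.131968.
m = ceil(182.131968) = 183.

183


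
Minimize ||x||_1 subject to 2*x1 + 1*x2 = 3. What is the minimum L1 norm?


Axis intercepts:
  x1 = 3/2, x2 = 0: L1 = 3/2
  x1 = 0, x2 = 3: L1 = 3
x* = (3/2, 0)
||x*||_1 = 3/2.

3/2


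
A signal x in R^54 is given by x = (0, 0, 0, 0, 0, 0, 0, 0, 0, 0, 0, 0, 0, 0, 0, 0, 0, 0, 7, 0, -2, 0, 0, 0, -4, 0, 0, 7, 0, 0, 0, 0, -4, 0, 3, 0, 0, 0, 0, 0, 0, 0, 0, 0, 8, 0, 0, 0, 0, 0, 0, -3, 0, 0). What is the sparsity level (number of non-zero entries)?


Non-zero positions: [18, 20, 24, 27, 32, 34, 44, 51].
Sparsity = 8.

8


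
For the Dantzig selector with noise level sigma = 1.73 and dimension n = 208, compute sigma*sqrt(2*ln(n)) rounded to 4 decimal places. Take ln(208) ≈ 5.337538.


ln(208) ≈ 5.337538.
2*ln(n) ≈ 10.675076.
sqrt(2*ln(n)) ≈ sqrt(10.675076) ≈ 3.267273.
threshold ≈ 1.73*3.267273 = 5.65238229 ≈ 5.6524.

5.6524


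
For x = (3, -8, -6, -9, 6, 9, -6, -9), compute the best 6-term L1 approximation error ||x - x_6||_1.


Sorted |x_i| descending: [9, 9, 9, 8, 6, 6, 6, 3]
Keep top 6: [9, 9, 9, 8, 6, 6]
Tail entries: [6, 3]
L1 error = sum of tail = 9.

9


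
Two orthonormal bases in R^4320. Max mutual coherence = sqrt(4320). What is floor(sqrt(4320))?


65^2 = 4225 <= 4320 < 4356 = 66^2, so 65 <= sqrt(4320) < 66.
floor(sqrt(4320)) = 65.

65


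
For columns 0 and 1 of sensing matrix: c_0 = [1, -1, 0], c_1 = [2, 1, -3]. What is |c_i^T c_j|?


Inner product: 1*2 + -1*1 + 0*-3
Products: [2, -1, 0]
Sum = 1.
|dot| = 1.

1


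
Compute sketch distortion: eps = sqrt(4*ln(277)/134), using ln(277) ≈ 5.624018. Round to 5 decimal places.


ln(277) ≈ 5.624018.
4*ln(N)/m ≈ 4*5.624018/134 ≈ 0.16788113.
eps = sqrt(0.16788113) ≈ 0.409733 ≈ 0.40973.

0.40973


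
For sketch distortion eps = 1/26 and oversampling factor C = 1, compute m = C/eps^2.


1/eps = 26.
(1/eps)^2 = 676.
m = 1*676 = 676.

676


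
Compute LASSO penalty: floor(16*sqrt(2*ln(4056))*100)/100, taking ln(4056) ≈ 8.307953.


ln(4056) ≈ 8.307953.
2*ln(n) ≈ 16.615906.
sqrt(2*ln(n)) ≈ sqrt(16.615906) ≈ 4.076261.
lambda ≈ 16*4.076261 = 65.220176.
floor(lambda*100)/100 = 65.22.

65.22


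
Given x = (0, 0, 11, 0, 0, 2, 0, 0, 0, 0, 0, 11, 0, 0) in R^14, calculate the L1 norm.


Non-zero entries: [(2, 11), (5, 2), (11, 11)]
Absolute values: [11, 2, 11]
||x||_1 = sum = 24.

24


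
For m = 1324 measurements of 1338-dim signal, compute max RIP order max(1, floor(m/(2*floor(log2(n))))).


floor(log2(1338)) = 10.
2*10 = 20.
m/(2*floor(log2(n))) = 1324/20 ≈ 66.2.
floor = 66.
k = max(1, 66) = 66.

66


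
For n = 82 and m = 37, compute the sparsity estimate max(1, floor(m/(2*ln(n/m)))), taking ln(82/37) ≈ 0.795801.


n/m = 82/37.
ln(n/m) ≈ 0.795801.
2*ln(n/m) ≈ 1.591602.
m/(2*ln(n/m)) ≈ 37/1.591602 ≈ 23.247.
floor = 23.
k_max = max(1, 23) = 23.

23


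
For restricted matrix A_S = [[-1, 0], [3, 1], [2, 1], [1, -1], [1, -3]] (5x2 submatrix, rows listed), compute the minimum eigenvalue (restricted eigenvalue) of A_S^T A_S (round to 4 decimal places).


A_S^T A_S = [[16, 1], [1, 12]].
trace = 28.
det = 191.
disc = trace^2 - 4*det = 784 - 4*191 = 20.
sqrt(20) ≈ 4.472136.
lam_min = (28 - sqrt(20))/2 ≈ (28 - 4.472136)/2 = 11.763932 ≈ 11.7639.

11.7639


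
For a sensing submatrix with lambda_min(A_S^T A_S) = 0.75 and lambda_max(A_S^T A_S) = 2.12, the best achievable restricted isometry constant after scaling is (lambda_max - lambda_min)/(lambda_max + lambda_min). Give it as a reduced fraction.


lambda_max - lambda_min = 2.12 - 0.75 = 1.37.
lambda_max + lambda_min = 2.12 + 0.75 = 2.87.
delta = 1.37/2.87 = 137/287.

137/287


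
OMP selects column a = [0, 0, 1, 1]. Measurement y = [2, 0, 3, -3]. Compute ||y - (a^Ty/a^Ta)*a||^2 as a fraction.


a^T a = 2.
a^T y = 0.
coeff = 0/2 = 0.
||r||^2 = 22.

22


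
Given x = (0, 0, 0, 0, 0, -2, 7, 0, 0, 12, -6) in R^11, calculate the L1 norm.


Non-zero entries: [(5, -2), (6, 7), (9, 12), (10, -6)]
Absolute values: [2, 7, 12, 6]
||x||_1 = sum = 27.

27


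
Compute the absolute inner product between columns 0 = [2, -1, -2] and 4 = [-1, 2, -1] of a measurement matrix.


Inner product: 2*-1 + -1*2 + -2*-1
Products: [-2, -2, 2]
Sum = -2.
|dot| = 2.

2


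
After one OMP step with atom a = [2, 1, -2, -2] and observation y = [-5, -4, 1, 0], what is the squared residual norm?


a^T a = 13.
a^T y = -16.
coeff = -16/13 = -16/13.
||r||^2 = 290/13.

290/13


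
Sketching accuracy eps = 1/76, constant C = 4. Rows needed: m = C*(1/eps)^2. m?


1/eps = 76.
(1/eps)^2 = 5776.
m = 4*5776 = 23104.

23104


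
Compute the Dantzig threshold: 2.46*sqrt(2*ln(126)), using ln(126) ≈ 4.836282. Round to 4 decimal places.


ln(126) ≈ 4.836282.
2*ln(n) ≈ 9.672564.
sqrt(2*ln(n)) ≈ sqrt(9.672564) ≈ 3.110075.
threshold ≈ 2.46*3.110075 = 7.6507845 ≈ 7.6508.

7.6508


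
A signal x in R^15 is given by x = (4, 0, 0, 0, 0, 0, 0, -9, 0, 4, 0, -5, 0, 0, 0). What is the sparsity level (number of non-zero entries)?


Non-zero positions: [0, 7, 9, 11].
Sparsity = 4.

4


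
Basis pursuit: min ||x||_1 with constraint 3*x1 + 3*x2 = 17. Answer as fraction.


Axis intercepts:
  x1 = 17/3, x2 = 0: L1 = 17/3
  x1 = 0, x2 = 17/3: L1 = 17/3
x* = (17/3, 0)
||x*||_1 = 17/3.

17/3


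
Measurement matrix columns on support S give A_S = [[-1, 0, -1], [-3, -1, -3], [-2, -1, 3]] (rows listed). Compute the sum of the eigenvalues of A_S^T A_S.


Sum of eigenvalues of A_S^T A_S = trace(A_S^T A_S) = sum of squared column norms of A_S.
A_S^T A_S diagonal: [14, 2, 19].
trace = 14 + 2 + 19 = 35.

35


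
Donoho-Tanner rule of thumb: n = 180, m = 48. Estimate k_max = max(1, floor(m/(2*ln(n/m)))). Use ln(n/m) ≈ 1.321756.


n/m = 180/48 = 15/4.
ln(n/m) ≈ 1.321756.
2*ln(n/m) ≈ 2.643512.
m/(2*ln(n/m)) ≈ 48/2.643512 ≈ 18.1577.
floor = 18.
k_max = max(1, 18) = 18.

18


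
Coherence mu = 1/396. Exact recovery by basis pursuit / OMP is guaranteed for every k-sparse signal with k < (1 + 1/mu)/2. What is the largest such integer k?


1/mu = 396.
1 + 1/mu = 397.
(1 + 1/mu)/2 = 198.5 is not an integer, so k_max = floor(198.5) = 198.

198


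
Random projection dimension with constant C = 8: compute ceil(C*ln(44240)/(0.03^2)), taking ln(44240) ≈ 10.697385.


ln(44240) ≈ 10.697385.
eps^2 = 0.03^2 = 0.0009.
C*ln(N)/eps^2 ≈ 8*10.697385/0.0009 ≈ 95087.8667.
m = ceil(95087.8667) = 95088.

95088


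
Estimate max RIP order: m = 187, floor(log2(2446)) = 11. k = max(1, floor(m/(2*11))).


floor(log2(2446)) = 11.
2*11 = 22.
m/(2*floor(log2(n))) = 187/22 ≈ 8.5.
floor = 8.
k = max(1, 8) = 8.

8


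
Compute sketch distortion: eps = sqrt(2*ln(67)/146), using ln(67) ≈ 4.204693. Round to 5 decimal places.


ln(67) ≈ 4.204693.
2*ln(N)/m ≈ 2*4.204693/146 ≈ 0.05759853.
eps = sqrt(0.05759853) ≈ 0.2399969 ≈ 0.24000.

0.24000


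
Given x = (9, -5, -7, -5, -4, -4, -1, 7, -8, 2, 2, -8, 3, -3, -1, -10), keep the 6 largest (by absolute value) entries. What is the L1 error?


Sorted |x_i| descending: [10, 9, 8, 8, 7, 7, 5, 5, 4, 4, 3, 3, 2, 2, 1, 1]
Keep top 6: [10, 9, 8, 8, 7, 7]
Tail entries: [5, 5, 4, 4, 3, 3, 2, 2, 1, 1]
L1 error = sum of tail = 30.

30


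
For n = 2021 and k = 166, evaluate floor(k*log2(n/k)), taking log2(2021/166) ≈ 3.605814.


log2(n/k) = log2(2021/166) ≈ 3.605814.
k*log2(n/k) ≈ 166*3.605814 = 598.565124.
floor(598.565124) = 598.

598


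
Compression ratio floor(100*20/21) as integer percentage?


100*m/n = 100*20/21 ≈ 95.2381.
floor = 95.

95


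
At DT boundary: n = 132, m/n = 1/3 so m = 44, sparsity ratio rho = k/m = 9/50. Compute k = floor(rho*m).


m = 1/3*132 = 44.
rho = 9/50.
rho*m = 9/50*44 = 7.92.
k = floor(7.92) = 7.

7


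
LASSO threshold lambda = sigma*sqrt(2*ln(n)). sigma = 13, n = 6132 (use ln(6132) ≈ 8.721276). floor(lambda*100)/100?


ln(6132) ≈ 8.721276.
2*ln(n) ≈ 17.442552.
sqrt(2*ln(n)) ≈ sqrt(17.442552) ≈ 4.176428.
lambda ≈ 13*4.176428 = 54.293564.
floor(lambda*100)/100 = 54.29.

54.29


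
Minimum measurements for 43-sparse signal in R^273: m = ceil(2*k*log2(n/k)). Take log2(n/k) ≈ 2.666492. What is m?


log2(n/k) = log2(273/43) ≈ 2.666492.
2*k*log2(n/k) ≈ 2*43*2.666492 = 229.318312.
m = ceil(229.318312) = 230.

230


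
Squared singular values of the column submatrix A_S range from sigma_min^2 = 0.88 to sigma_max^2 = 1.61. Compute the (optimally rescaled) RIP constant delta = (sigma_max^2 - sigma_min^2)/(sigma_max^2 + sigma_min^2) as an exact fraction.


lambda_max - lambda_min = 1.61 - 0.88 = 0.73.
lambda_max + lambda_min = 1.61 + 0.88 = 2.49.
delta = 0.73/2.49 = 73/249.

73/249


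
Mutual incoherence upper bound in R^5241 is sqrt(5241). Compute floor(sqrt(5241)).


72^2 = 5184 <= 5241 < 5329 = 73^2, so 72 <= sqrt(5241) < 73.
floor(sqrt(5241)) = 72.

72


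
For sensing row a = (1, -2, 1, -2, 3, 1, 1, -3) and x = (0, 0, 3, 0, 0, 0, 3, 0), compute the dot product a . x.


Non-zero terms: ['1*3', '1*3']
Products: [3, 3]
y = sum = 6.

6


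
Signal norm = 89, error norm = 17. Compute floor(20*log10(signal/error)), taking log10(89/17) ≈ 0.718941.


||x||/||e|| = 89/17.
log10(89/17) ≈ 0.718941.
20*log10(||x||/||e||) ≈ 20*0.718941 = 14.37882.
floor(14.37882) = 14.

14


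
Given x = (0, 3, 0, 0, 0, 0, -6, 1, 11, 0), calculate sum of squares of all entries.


Non-zero entries: [(1, 3), (6, -6), (7, 1), (8, 11)]
Squares: [9, 36, 1, 121]
||x||_2^2 = sum = 167.

167


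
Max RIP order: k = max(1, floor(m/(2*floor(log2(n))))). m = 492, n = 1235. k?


floor(log2(1235)) = 10.
2*10 = 20.
m/(2*floor(log2(n))) = 492/20 ≈ 24.6.
floor = 24.
k = max(1, 24) = 24.

24


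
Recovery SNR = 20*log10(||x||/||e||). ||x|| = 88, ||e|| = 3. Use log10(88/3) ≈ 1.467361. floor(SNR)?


||x||/||e|| = 88/3.
log10(88/3) ≈ 1.467361.
20*log10(||x||/||e||) ≈ 20*1.467361 = 29.34722.
floor(29.34722) = 29.

29


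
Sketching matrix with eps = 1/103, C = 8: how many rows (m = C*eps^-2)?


1/eps = 103.
(1/eps)^2 = 10609.
m = 8*10609 = 84872.

84872


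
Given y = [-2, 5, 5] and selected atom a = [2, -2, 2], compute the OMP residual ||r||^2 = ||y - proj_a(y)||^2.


a^T a = 12.
a^T y = -4.
coeff = -4/12 = -1/3.
||r||^2 = 158/3.

158/3


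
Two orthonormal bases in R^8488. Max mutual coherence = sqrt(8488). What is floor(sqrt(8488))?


92^2 = 8464 <= 8488 < 8649 = 93^2, so 92 <= sqrt(8488) < 93.
floor(sqrt(8488)) = 92.

92


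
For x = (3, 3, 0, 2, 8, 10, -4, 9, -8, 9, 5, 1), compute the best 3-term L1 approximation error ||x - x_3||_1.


Sorted |x_i| descending: [10, 9, 9, 8, 8, 5, 4, 3, 3, 2, 1, 0]
Keep top 3: [10, 9, 9]
Tail entries: [8, 8, 5, 4, 3, 3, 2, 1, 0]
L1 error = sum of tail = 34.

34


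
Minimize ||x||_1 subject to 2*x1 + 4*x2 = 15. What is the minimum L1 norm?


Axis intercepts:
  x1 = 15/2, x2 = 0: L1 = 15/2
  x1 = 0, x2 = 15/4: L1 = 15/4
x* = (0, 15/4)
||x*||_1 = 15/4.

15/4


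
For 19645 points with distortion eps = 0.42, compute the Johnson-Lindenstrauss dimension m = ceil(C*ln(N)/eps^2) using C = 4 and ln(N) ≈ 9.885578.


ln(19645) ≈ 9.885578.
eps^2 = 0.42^2 = 0.1764.
C*ln(N)/eps^2 ≈ 4*9.885578/0.1764 ≈ 224.1628.
m = ceil(224.1628) = 225.

225


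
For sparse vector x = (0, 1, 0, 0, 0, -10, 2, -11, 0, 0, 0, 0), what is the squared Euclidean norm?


Non-zero entries: [(1, 1), (5, -10), (6, 2), (7, -11)]
Squares: [1, 100, 4, 121]
||x||_2^2 = sum = 226.

226


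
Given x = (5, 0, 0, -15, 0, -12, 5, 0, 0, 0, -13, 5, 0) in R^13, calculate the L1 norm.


Non-zero entries: [(0, 5), (3, -15), (5, -12), (6, 5), (10, -13), (11, 5)]
Absolute values: [5, 15, 12, 5, 13, 5]
||x||_1 = sum = 55.

55


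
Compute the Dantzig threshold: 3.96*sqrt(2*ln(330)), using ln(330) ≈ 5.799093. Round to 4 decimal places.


ln(330) ≈ 5.799093.
2*ln(n) ≈ 11.598186.
sqrt(2*ln(n)) ≈ sqrt(11.598186) ≈ 3.405611.
threshold ≈ 3.96*3.405611 = 13.48621956 ≈ 13.4862.

13.4862


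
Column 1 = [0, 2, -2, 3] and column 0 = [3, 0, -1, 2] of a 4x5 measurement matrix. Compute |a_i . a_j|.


Inner product: 0*3 + 2*0 + -2*-1 + 3*2
Products: [0, 0, 2, 6]
Sum = 8.
|dot| = 8.

8


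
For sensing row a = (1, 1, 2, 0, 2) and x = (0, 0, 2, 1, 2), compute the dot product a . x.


Non-zero terms: ['2*2', '0*1', '2*2']
Products: [4, 0, 4]
y = sum = 8.

8


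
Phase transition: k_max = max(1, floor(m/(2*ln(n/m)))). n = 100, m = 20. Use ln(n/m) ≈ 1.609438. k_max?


n/m = 100/20 = 5.
ln(n/m) ≈ 1.609438.
2*ln(n/m) ≈ 3.218876.
m/(2*ln(n/m)) ≈ 20/3.218876 ≈ 6.2133.
floor = 6.
k_max = max(1, 6) = 6.

6


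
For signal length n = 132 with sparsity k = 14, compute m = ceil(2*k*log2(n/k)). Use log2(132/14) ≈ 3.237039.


log2(n/k) = log2(132/14) ≈ 3.237039.
2*k*log2(n/k) ≈ 2*14*3.237039 = 90.637092.
m = ceil(90.637092) = 91.

91


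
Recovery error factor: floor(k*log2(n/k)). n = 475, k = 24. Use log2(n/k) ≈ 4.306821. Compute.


log2(n/k) = log2(475/24) ≈ 4.306821.
k*log2(n/k) ≈ 24*4.306821 = 103.363704.
floor(103.363704) = 103.

103


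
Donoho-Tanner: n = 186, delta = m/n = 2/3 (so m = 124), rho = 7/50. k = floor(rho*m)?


m = 2/3*186 = 124.
rho = 7/50.
rho*m = 7/50*124 = 17.36.
k = floor(17.36) = 17.

17


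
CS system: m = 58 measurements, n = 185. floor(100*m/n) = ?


100*m/n = 100*58/185 ≈ 31.3514.
floor = 31.

31


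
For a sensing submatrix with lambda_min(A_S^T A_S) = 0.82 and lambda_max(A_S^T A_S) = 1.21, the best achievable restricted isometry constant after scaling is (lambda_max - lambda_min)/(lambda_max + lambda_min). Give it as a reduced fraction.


lambda_max - lambda_min = 1.21 - 0.82 = 0.39.
lambda_max + lambda_min = 1.21 + 0.82 = 2.03.
delta = 0.39/2.03 = 39/203.

39/203


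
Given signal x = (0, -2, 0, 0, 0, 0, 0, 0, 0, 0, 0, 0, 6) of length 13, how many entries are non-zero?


Non-zero positions: [1, 12].
Sparsity = 2.

2


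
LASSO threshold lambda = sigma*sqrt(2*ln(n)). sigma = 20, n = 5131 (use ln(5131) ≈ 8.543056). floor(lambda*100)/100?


ln(5131) ≈ 8.543056.
2*ln(n) ≈ 17.086112.
sqrt(2*ln(n)) ≈ sqrt(17.086112) ≈ 4.133535.
lambda ≈ 20*4.133535 = 82.6707.
floor(lambda*100)/100 = 82.67.

82.67


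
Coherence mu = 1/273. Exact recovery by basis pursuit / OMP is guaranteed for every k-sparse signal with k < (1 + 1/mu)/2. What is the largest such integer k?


1/mu = 273.
1 + 1/mu = 274.
(1 + 1/mu)/2 = 137 is an integer and the inequality is strict, so k_max = 137 - 1 = 136.

136


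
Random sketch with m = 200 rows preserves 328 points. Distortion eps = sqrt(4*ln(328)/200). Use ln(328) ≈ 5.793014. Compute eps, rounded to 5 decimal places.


ln(328) ≈ 5.793014.
4*ln(N)/m ≈ 4*5.793014/200 ≈ 0.11586028.
eps = sqrt(0.11586028) ≈ 0.3403825 ≈ 0.34038.

0.34038


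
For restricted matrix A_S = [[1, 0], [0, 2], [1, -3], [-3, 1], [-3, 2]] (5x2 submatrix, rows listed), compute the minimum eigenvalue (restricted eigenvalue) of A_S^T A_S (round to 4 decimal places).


A_S^T A_S = [[20, -12], [-12, 18]].
trace = 38.
det = 216.
disc = trace^2 - 4*det = 1444 - 4*216 = 580.
sqrt(580) ≈ 24.083189.
lam_min = (38 - sqrt(580))/2 ≈ (38 - 24.083189)/2 = 6.9584055 ≈ 6.9584.

6.9584


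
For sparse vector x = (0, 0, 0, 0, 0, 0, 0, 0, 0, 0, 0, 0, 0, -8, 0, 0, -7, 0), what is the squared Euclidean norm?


Non-zero entries: [(13, -8), (16, -7)]
Squares: [64, 49]
||x||_2^2 = sum = 113.

113


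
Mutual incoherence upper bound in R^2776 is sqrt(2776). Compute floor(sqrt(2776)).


52^2 = 2704 <= 2776 < 2809 = 53^2, so 52 <= sqrt(2776) < 53.
floor(sqrt(2776)) = 52.

52


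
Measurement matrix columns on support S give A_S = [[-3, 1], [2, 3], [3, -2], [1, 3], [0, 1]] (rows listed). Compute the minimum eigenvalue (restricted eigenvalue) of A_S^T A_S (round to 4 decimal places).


A_S^T A_S = [[23, 0], [0, 24]].
trace = 47.
det = 552.
disc = trace^2 - 4*det = 2209 - 4*552 = 1.
sqrt(1) = 1.
lam_min = (47 - 1)/2 = 23 = 23.0000.

23.0000


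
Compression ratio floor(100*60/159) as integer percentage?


100*m/n = 100*60/159 ≈ 37.7358.
floor = 37.

37


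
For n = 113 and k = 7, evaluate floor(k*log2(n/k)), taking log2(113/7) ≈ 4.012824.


log2(n/k) = log2(113/7) ≈ 4.012824.
k*log2(n/k) ≈ 7*4.012824 = 28.089768.
floor(28.089768) = 28.

28


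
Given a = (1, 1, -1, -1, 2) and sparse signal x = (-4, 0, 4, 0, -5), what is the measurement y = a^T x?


Non-zero terms: ['1*-4', '-1*4', '2*-5']
Products: [-4, -4, -10]
y = sum = -18.

-18


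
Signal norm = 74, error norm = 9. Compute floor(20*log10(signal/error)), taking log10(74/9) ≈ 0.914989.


||x||/||e|| = 74/9.
log10(74/9) ≈ 0.914989.
20*log10(||x||/||e||) ≈ 20*0.914989 = 18.29978.
floor(18.29978) = 18.

18


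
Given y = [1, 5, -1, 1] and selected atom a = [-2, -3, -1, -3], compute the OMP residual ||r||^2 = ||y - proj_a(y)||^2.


a^T a = 23.
a^T y = -19.
coeff = -19/23 = -19/23.
||r||^2 = 283/23.

283/23


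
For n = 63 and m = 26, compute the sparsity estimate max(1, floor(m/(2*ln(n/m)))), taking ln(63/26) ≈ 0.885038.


n/m = 63/26.
ln(n/m) ≈ 0.885038.
2*ln(n/m) ≈ 1.770076.
m/(2*ln(n/m)) ≈ 26/1.770076 ≈ 14.6886.
floor = 14.
k_max = max(1, 14) = 14.

14


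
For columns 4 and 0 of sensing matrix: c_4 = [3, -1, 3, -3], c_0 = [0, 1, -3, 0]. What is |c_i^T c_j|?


Inner product: 3*0 + -1*1 + 3*-3 + -3*0
Products: [0, -1, -9, 0]
Sum = -10.
|dot| = 10.

10


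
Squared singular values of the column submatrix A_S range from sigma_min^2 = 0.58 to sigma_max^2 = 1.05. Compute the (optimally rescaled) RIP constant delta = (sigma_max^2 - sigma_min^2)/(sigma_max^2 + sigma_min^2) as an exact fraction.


lambda_max - lambda_min = 1.05 - 0.58 = 0.47.
lambda_max + lambda_min = 1.05 + 0.58 = 1.63.
delta = 0.47/1.63 = 47/163.

47/163


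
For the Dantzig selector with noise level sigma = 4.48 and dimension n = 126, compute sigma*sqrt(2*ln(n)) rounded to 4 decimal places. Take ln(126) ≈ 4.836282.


ln(126) ≈ 4.836282.
2*ln(n) ≈ 9.672564.
sqrt(2*ln(n)) ≈ sqrt(9.672564) ≈ 3.110075.
threshold ≈ 4.48*3.110075 = 13.933136 ≈ 13.9331.

13.9331


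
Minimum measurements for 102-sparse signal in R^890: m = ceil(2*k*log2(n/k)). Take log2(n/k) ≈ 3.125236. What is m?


log2(n/k) = log2(890/102) ≈ 3.125236.
2*k*log2(n/k) ≈ 2*102*3.125236 = 637.548144.
m = ceil(637.548144) = 638.

638


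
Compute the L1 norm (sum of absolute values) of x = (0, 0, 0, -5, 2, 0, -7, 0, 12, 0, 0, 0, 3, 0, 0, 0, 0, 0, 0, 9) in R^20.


Non-zero entries: [(3, -5), (4, 2), (6, -7), (8, 12), (12, 3), (19, 9)]
Absolute values: [5, 2, 7, 12, 3, 9]
||x||_1 = sum = 38.

38


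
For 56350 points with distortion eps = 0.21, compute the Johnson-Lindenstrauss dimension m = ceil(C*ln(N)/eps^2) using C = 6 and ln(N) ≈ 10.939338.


ln(56350) ≈ 10.939338.
eps^2 = 0.21^2 = 0.0441.
C*ln(N)/eps^2 ≈ 6*10.939338/0.0441 ≈ 1488.3453.
m = ceil(1488.3453) = 1489.

1489


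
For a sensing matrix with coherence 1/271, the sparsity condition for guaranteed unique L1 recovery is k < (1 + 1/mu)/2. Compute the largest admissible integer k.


1/mu = 271.
1 + 1/mu = 272.
(1 + 1/mu)/2 = 136 is an integer and the inequality is strict, so k_max = 136 - 1 = 135.

135


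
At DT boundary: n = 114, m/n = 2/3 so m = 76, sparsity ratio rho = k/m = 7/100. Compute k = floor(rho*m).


m = 2/3*114 = 76.
rho = 7/100.
rho*m = 7/100*76 = 5.32.
k = floor(5.32) = 5.

5


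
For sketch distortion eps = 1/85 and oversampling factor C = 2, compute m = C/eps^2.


1/eps = 85.
(1/eps)^2 = 7225.
m = 2*7225 = 14450.

14450


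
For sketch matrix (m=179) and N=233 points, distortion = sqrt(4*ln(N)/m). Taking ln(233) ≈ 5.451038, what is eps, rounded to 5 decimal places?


ln(233) ≈ 5.451038.
4*ln(N)/m ≈ 4*5.451038/179 ≈ 0.12181091.
eps = sqrt(0.12181091) ≈ 0.3490142 ≈ 0.34901.

0.34901


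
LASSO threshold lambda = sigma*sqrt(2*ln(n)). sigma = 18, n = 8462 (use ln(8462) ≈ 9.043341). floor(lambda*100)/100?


ln(8462) ≈ 9.043341.
2*ln(n) ≈ 18.086682.
sqrt(2*ln(n)) ≈ sqrt(18.086682) ≈ 4.252844.
lambda ≈ 18*4.252844 = 76.551192.
floor(lambda*100)/100 = 76.55.

76.55


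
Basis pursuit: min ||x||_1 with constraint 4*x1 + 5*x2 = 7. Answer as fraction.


Axis intercepts:
  x1 = 7/4, x2 = 0: L1 = 7/4
  x1 = 0, x2 = 7/5: L1 = 7/5
x* = (0, 7/5)
||x*||_1 = 7/5.

7/5


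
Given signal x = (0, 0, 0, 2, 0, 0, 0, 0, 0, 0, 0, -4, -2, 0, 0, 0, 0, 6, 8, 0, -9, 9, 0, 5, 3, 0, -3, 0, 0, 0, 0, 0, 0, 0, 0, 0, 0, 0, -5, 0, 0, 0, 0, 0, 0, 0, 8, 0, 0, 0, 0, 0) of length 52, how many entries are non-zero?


Non-zero positions: [3, 11, 12, 17, 18, 20, 21, 23, 24, 26, 38, 46].
Sparsity = 12.

12


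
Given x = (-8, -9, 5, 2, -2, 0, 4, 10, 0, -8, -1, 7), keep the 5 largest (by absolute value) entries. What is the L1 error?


Sorted |x_i| descending: [10, 9, 8, 8, 7, 5, 4, 2, 2, 1, 0, 0]
Keep top 5: [10, 9, 8, 8, 7]
Tail entries: [5, 4, 2, 2, 1, 0, 0]
L1 error = sum of tail = 14.

14


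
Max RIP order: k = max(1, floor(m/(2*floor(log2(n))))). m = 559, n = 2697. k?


floor(log2(2697)) = 11.
2*11 = 22.
m/(2*floor(log2(n))) = 559/22 ≈ 25.4091.
floor = 25.
k = max(1, 25) = 25.

25


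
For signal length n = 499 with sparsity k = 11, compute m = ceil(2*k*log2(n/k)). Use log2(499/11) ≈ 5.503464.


log2(n/k) = log2(499/11) ≈ 5.503464.
2*k*log2(n/k) ≈ 2*11*5.503464 = 121.076208.
m = ceil(121.076208) = 122.

122


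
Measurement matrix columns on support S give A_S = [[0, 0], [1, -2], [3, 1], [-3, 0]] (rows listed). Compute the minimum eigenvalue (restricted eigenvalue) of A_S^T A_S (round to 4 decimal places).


A_S^T A_S = [[19, 1], [1, 5]].
trace = 24.
det = 94.
disc = trace^2 - 4*det = 576 - 4*94 = 200.
sqrt(200) ≈ 14.142136.
lam_min = (24 - sqrt(200))/2 ≈ (24 - 14.142136)/2 = 4.928932 ≈ 4.9289.

4.9289


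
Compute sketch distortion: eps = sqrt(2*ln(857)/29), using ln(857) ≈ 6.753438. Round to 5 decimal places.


ln(857) ≈ 6.753438.
2*ln(N)/m ≈ 2*6.753438/29 ≈ 0.46575434.
eps = sqrt(0.46575434) ≈ 0.682462 ≈ 0.68246.

0.68246


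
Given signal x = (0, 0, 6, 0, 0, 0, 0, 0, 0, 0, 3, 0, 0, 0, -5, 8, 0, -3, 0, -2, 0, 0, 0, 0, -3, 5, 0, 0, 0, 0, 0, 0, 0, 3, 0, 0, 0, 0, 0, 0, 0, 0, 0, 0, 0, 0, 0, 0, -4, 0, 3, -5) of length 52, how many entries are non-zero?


Non-zero positions: [2, 10, 14, 15, 17, 19, 24, 25, 33, 48, 50, 51].
Sparsity = 12.

12


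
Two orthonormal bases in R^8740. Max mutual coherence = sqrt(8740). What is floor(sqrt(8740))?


93^2 = 8649 <= 8740 < 8836 = 94^2, so 93 <= sqrt(8740) < 94.
floor(sqrt(8740)) = 93.

93


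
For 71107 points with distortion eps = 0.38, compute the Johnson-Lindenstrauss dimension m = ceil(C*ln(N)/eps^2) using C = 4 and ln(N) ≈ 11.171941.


ln(71107) ≈ 11.171941.
eps^2 = 0.38^2 = 0.1444.
C*ln(N)/eps^2 ≈ 4*11.171941/0.1444 ≈ 309.472.
m = ceil(309.472) = 310.

310


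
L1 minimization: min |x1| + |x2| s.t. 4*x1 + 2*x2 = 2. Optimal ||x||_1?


Axis intercepts:
  x1 = 1/2, x2 = 0: L1 = 1/2
  x1 = 0, x2 = 1: L1 = 1
x* = (1/2, 0)
||x*||_1 = 1/2.

1/2


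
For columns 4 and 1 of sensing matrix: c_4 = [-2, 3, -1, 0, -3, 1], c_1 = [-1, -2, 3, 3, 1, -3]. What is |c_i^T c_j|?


Inner product: -2*-1 + 3*-2 + -1*3 + 0*3 + -3*1 + 1*-3
Products: [2, -6, -3, 0, -3, -3]
Sum = -13.
|dot| = 13.

13


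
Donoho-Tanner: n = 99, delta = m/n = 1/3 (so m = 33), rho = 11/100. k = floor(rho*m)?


m = 1/3*99 = 33.
rho = 11/100.
rho*m = 11/100*33 = 3.63.
k = floor(3.63) = 3.

3


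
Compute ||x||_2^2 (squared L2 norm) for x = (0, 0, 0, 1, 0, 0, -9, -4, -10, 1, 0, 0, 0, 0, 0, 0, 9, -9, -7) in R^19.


Non-zero entries: [(3, 1), (6, -9), (7, -4), (8, -10), (9, 1), (16, 9), (17, -9), (18, -7)]
Squares: [1, 81, 16, 100, 1, 81, 81, 49]
||x||_2^2 = sum = 410.

410


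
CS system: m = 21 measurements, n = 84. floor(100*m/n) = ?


100*m/n = 100*21/84 ≈ 25.0.
floor = 25.

25


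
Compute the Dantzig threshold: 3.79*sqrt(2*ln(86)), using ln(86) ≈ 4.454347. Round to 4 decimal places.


ln(86) ≈ 4.454347.
2*ln(n) ≈ 8.908694.
sqrt(2*ln(n)) ≈ sqrt(8.908694) ≈ 2.984744.
threshold ≈ 3.79*2.984744 = 11.31217976 ≈ 11.3122.

11.3122


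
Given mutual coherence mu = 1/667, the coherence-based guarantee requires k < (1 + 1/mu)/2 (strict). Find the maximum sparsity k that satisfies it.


1/mu = 667.
1 + 1/mu = 668.
(1 + 1/mu)/2 = 334 is an integer and the inequality is strict, so k_max = 334 - 1 = 333.

333


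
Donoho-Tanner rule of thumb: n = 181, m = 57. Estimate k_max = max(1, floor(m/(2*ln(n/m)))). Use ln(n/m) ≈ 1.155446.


n/m = 181/57.
ln(n/m) ≈ 1.155446.
2*ln(n/m) ≈ 2.310892.
m/(2*ln(n/m)) ≈ 57/2.310892 ≈ 24.6658.
floor = 24.
k_max = max(1, 24) = 24.

24


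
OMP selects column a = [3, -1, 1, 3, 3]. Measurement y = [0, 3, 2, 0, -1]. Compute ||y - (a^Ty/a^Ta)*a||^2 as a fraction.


a^T a = 29.
a^T y = -4.
coeff = -4/29 = -4/29.
||r||^2 = 390/29.

390/29


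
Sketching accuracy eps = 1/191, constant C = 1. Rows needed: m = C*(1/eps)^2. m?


1/eps = 191.
(1/eps)^2 = 36481.
m = 1*36481 = 36481.

36481


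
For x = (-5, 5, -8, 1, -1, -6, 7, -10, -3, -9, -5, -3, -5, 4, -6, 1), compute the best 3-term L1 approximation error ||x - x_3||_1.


Sorted |x_i| descending: [10, 9, 8, 7, 6, 6, 5, 5, 5, 5, 4, 3, 3, 1, 1, 1]
Keep top 3: [10, 9, 8]
Tail entries: [7, 6, 6, 5, 5, 5, 5, 4, 3, 3, 1, 1, 1]
L1 error = sum of tail = 52.

52


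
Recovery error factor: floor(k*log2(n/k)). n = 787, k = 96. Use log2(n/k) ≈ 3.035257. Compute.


log2(n/k) = log2(787/96) ≈ 3.035257.
k*log2(n/k) ≈ 96*3.035257 = 291.384672.
floor(291.384672) = 291.

291


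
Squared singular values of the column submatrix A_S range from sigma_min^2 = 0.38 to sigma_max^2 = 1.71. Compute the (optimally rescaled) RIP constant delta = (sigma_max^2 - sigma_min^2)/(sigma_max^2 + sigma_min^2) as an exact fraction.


lambda_max - lambda_min = 1.71 - 0.38 = 1.33.
lambda_max + lambda_min = 1.71 + 0.38 = 2.09.
delta = 1.33/2.09 = 133/209 = 7/11.

7/11


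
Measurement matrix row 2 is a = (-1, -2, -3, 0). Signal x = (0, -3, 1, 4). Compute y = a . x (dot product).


Non-zero terms: ['-2*-3', '-3*1', '0*4']
Products: [6, -3, 0]
y = sum = 3.

3


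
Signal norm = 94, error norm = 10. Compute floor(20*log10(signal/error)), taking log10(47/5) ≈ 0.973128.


||x||/||e|| = 94/10 = 47/5.
log10(47/5) ≈ 0.973128.
20*log10(||x||/||e||) ≈ 20*0.973128 = 19.46256.
floor(19.46256) = 19.

19


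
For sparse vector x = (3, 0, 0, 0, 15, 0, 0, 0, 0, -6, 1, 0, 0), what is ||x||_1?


Non-zero entries: [(0, 3), (4, 15), (9, -6), (10, 1)]
Absolute values: [3, 15, 6, 1]
||x||_1 = sum = 25.

25


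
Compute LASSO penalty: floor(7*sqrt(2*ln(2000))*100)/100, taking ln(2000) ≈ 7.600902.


ln(2000) ≈ 7.600902.
2*ln(n) ≈ 15.201804.
sqrt(2*ln(n)) ≈ sqrt(15.201804) ≈ 3.898949.
lambda ≈ 7*3.898949 = 27.292643.
floor(lambda*100)/100 = 27.29.

27.29


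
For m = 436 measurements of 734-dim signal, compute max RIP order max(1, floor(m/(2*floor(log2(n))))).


floor(log2(734)) = 9.
2*9 = 18.
m/(2*floor(log2(n))) = 436/18 ≈ 24.2222.
floor = 24.
k = max(1, 24) = 24.

24


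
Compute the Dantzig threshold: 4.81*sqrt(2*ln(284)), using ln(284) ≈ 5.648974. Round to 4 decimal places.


ln(284) ≈ 5.648974.
2*ln(n) ≈ 11.297948.
sqrt(2*ln(n)) ≈ sqrt(11.297948) ≈ 3.361242.
threshold ≈ 4.81*3.361242 = 16.16757402 ≈ 16.1676.

16.1676


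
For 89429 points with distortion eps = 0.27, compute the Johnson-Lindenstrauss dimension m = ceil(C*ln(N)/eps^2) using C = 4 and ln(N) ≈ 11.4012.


ln(89429) ≈ 11.4012.
eps^2 = 0.27^2 = 0.0729.
C*ln(N)/eps^2 ≈ 4*11.4012/0.0729 ≈ 625.5802.
m = ceil(625.5802) = 626.

626


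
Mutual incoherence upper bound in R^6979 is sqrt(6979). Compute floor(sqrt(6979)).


83^2 = 6889 <= 6979 < 7056 = 84^2, so 83 <= sqrt(6979) < 84.
floor(sqrt(6979)) = 83.

83


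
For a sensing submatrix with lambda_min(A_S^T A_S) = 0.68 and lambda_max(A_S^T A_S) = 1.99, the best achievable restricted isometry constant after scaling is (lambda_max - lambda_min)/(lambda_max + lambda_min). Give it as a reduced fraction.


lambda_max - lambda_min = 1.99 - 0.68 = 1.31.
lambda_max + lambda_min = 1.99 + 0.68 = 2.67.
delta = 1.31/2.67 = 131/267.

131/267


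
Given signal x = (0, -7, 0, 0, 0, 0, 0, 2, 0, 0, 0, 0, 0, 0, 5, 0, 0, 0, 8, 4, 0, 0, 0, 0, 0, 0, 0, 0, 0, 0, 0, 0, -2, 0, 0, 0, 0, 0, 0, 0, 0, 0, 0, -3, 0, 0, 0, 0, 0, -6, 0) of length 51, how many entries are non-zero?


Non-zero positions: [1, 7, 14, 18, 19, 32, 43, 49].
Sparsity = 8.

8


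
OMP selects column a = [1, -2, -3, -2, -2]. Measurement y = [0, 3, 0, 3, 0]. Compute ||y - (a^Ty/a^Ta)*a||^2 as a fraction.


a^T a = 22.
a^T y = -12.
coeff = -12/22 = -6/11.
||r||^2 = 126/11.

126/11


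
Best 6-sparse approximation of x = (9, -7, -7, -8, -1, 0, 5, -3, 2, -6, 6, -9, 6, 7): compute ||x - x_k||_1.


Sorted |x_i| descending: [9, 9, 8, 7, 7, 7, 6, 6, 6, 5, 3, 2, 1, 0]
Keep top 6: [9, 9, 8, 7, 7, 7]
Tail entries: [6, 6, 6, 5, 3, 2, 1, 0]
L1 error = sum of tail = 29.

29


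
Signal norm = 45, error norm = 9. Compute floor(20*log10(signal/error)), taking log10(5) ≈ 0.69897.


||x||/||e|| = 45/9 = 5.
log10(5) ≈ 0.69897.
20*log10(||x||/||e||) ≈ 20*0.69897 = 13.9794.
floor(13.9794) = 13.

13


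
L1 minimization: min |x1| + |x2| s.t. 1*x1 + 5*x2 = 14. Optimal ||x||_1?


Axis intercepts:
  x1 = 14, x2 = 0: L1 = 14
  x1 = 0, x2 = 14/5: L1 = 14/5
x* = (0, 14/5)
||x*||_1 = 14/5.

14/5


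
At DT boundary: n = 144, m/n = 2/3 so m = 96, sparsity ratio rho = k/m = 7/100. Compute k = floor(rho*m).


m = 2/3*144 = 96.
rho = 7/100.
rho*m = 7/100*96 = 6.72.
k = floor(6.72) = 6.

6


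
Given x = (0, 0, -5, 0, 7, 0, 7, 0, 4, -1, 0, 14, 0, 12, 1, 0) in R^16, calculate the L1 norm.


Non-zero entries: [(2, -5), (4, 7), (6, 7), (8, 4), (9, -1), (11, 14), (13, 12), (14, 1)]
Absolute values: [5, 7, 7, 4, 1, 14, 12, 1]
||x||_1 = sum = 51.

51


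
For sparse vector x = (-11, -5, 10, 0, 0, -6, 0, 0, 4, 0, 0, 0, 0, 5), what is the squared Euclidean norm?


Non-zero entries: [(0, -11), (1, -5), (2, 10), (5, -6), (8, 4), (13, 5)]
Squares: [121, 25, 100, 36, 16, 25]
||x||_2^2 = sum = 323.

323


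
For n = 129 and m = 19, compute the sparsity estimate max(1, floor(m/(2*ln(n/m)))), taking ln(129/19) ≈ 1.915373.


n/m = 129/19.
ln(n/m) ≈ 1.915373.
2*ln(n/m) ≈ 3.830746.
m/(2*ln(n/m)) ≈ 19/3.830746 ≈ 4.9599.
floor = 4.
k_max = max(1, 4) = 4.

4


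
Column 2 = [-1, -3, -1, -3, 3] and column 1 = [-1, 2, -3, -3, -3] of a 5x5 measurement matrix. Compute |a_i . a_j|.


Inner product: -1*-1 + -3*2 + -1*-3 + -3*-3 + 3*-3
Products: [1, -6, 3, 9, -9]
Sum = -2.
|dot| = 2.

2


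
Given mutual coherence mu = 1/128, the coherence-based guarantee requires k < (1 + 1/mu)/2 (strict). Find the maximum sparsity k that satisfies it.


1/mu = 128.
1 + 1/mu = 129.
(1 + 1/mu)/2 = 64.5 is not an integer, so k_max = floor(64.5) = 64.

64


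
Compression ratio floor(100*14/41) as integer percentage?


100*m/n = 100*14/41 ≈ 34.1463.
floor = 34.

34


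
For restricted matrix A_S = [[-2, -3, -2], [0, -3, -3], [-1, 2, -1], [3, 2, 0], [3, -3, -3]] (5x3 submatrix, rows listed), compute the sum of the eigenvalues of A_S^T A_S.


Sum of eigenvalues of A_S^T A_S = trace(A_S^T A_S) = sum of squared column norms of A_S.
A_S^T A_S diagonal: [23, 35, 23].
trace = 23 + 35 + 23 = 81.

81


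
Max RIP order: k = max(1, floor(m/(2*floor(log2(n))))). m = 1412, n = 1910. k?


floor(log2(1910)) = 10.
2*10 = 20.
m/(2*floor(log2(n))) = 1412/20 ≈ 70.6.
floor = 70.
k = max(1, 70) = 70.

70


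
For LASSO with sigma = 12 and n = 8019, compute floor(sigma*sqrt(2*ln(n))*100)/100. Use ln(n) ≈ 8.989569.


ln(8019) ≈ 8.989569.
2*ln(n) ≈ 17.979138.
sqrt(2*ln(n)) ≈ sqrt(17.979138) ≈ 4.240181.
lambda ≈ 12*4.240181 = 50.882172.
floor(lambda*100)/100 = 50.88.

50.88


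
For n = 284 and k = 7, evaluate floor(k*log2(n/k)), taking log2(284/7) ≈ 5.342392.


log2(n/k) = log2(284/7) ≈ 5.342392.
k*log2(n/k) ≈ 7*5.342392 = 37.396744.
floor(37.396744) = 37.

37


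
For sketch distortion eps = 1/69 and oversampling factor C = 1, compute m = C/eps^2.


1/eps = 69.
(1/eps)^2 = 4761.
m = 1*4761 = 4761.

4761


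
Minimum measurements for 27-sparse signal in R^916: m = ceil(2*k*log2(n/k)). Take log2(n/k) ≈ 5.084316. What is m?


log2(n/k) = log2(916/27) ≈ 5.084316.
2*k*log2(n/k) ≈ 2*27*5.084316 = 274.553064.
m = ceil(274.553064) = 275.

275


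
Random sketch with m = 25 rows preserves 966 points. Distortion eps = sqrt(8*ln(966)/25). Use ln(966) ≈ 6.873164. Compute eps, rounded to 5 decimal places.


ln(966) ≈ 6.873164.
8*ln(N)/m ≈ 8*6.873164/25 ≈ 2.19941248.
eps = sqrt(2.19941248) ≈ 1.4830416 ≈ 1.48304.

1.48304


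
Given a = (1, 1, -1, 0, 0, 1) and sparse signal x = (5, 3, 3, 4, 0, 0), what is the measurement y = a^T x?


Non-zero terms: ['1*5', '1*3', '-1*3', '0*4']
Products: [5, 3, -3, 0]
y = sum = 5.

5


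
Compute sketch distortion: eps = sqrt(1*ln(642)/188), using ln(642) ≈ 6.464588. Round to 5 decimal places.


ln(642) ≈ 6.464588.
1*ln(N)/m ≈ 1*6.464588/188 ≈ 0.03438611.
eps = sqrt(0.03438611) ≈ 0.1854349 ≈ 0.18543.

0.18543


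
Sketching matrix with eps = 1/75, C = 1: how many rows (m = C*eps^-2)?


1/eps = 75.
(1/eps)^2 = 5625.
m = 1*5625 = 5625.

5625


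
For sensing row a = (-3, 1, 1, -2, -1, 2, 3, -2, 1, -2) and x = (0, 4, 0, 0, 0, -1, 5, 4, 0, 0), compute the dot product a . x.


Non-zero terms: ['1*4', '2*-1', '3*5', '-2*4']
Products: [4, -2, 15, -8]
y = sum = 9.

9


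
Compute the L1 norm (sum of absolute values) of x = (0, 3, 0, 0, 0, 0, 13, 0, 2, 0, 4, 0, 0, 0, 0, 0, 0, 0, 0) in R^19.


Non-zero entries: [(1, 3), (6, 13), (8, 2), (10, 4)]
Absolute values: [3, 13, 2, 4]
||x||_1 = sum = 22.

22


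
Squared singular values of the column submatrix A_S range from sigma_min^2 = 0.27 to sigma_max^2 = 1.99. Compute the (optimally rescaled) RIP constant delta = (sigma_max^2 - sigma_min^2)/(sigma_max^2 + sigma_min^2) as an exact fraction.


lambda_max - lambda_min = 1.99 - 0.27 = 1.72.
lambda_max + lambda_min = 1.99 + 0.27 = 2.26.
delta = 1.72/2.26 = 172/226 = 86/113.

86/113


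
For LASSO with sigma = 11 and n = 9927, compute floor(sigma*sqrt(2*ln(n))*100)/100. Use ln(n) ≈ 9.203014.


ln(9927) ≈ 9.203014.
2*ln(n) ≈ 18.406028.
sqrt(2*ln(n)) ≈ sqrt(18.406028) ≈ 4.290225.
lambda ≈ 11*4.290225 = 47.192475.
floor(lambda*100)/100 = 47.19.

47.19


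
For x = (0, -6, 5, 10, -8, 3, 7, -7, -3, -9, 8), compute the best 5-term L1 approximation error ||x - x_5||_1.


Sorted |x_i| descending: [10, 9, 8, 8, 7, 7, 6, 5, 3, 3, 0]
Keep top 5: [10, 9, 8, 8, 7]
Tail entries: [7, 6, 5, 3, 3, 0]
L1 error = sum of tail = 24.

24


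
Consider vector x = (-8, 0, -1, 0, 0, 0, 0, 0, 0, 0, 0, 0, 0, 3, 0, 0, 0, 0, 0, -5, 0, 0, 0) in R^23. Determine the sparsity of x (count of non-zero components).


Non-zero positions: [0, 2, 13, 19].
Sparsity = 4.

4


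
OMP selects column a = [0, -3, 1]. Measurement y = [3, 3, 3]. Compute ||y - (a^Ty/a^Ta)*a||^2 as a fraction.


a^T a = 10.
a^T y = -6.
coeff = -6/10 = -3/5.
||r||^2 = 117/5.

117/5


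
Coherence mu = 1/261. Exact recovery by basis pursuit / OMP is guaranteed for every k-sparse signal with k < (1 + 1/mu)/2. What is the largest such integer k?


1/mu = 261.
1 + 1/mu = 262.
(1 + 1/mu)/2 = 131 is an integer and the inequality is strict, so k_max = 131 - 1 = 130.

130


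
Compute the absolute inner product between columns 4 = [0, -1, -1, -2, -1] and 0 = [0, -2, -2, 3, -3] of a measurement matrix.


Inner product: 0*0 + -1*-2 + -1*-2 + -2*3 + -1*-3
Products: [0, 2, 2, -6, 3]
Sum = 1.
|dot| = 1.

1


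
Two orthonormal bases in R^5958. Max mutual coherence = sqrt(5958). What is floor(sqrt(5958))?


77^2 = 5929 <= 5958 < 6084 = 78^2, so 77 <= sqrt(5958) < 78.
floor(sqrt(5958)) = 77.

77


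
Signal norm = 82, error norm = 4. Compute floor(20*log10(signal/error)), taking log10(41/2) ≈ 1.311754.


||x||/||e|| = 82/4 = 41/2.
log10(41/2) ≈ 1.311754.
20*log10(||x||/||e||) ≈ 20*1.311754 = 26.23508.
floor(26.23508) = 26.

26


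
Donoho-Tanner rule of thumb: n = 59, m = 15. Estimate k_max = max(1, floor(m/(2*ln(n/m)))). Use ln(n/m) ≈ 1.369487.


n/m = 59/15.
ln(n/m) ≈ 1.369487.
2*ln(n/m) ≈ 2.738974.
m/(2*ln(n/m)) ≈ 15/2.738974 ≈ 5.4765.
floor = 5.
k_max = max(1, 5) = 5.

5


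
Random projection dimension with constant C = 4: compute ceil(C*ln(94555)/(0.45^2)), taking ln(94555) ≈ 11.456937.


ln(94555) ≈ 11.456937.
eps^2 = 0.45^2 = 0.2025.
C*ln(N)/eps^2 ≈ 4*11.456937/0.2025 ≈ 226.3099.
m = ceil(226.3099) = 227.

227


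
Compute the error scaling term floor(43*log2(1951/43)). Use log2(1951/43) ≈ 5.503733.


log2(n/k) = log2(1951/43) ≈ 5.503733.
k*log2(n/k) ≈ 43*5.503733 = 236.660519.
floor(236.660519) = 236.

236


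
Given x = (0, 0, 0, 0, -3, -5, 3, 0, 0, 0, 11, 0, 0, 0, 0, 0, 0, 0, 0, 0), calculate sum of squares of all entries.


Non-zero entries: [(4, -3), (5, -5), (6, 3), (10, 11)]
Squares: [9, 25, 9, 121]
||x||_2^2 = sum = 164.

164


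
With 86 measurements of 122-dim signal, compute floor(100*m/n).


100*m/n = 100*86/122 ≈ 70.4918.
floor = 70.

70


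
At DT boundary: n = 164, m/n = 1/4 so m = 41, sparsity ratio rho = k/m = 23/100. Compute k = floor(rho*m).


m = 1/4*164 = 41.
rho = 23/100.
rho*m = 23/100*41 = 9.43.
k = floor(9.43) = 9.

9


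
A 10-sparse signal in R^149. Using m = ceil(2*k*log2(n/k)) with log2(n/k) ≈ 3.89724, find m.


log2(n/k) = log2(149/10) ≈ 3.89724.
2*k*log2(n/k) ≈ 2*10*3.89724 = 77.9448.
m = ceil(77.9448) = 78.

78


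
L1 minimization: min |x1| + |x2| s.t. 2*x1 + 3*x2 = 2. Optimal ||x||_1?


Axis intercepts:
  x1 = 1, x2 = 0: L1 = 1
  x1 = 0, x2 = 2/3: L1 = 2/3
x* = (0, 2/3)
||x*||_1 = 2/3.

2/3


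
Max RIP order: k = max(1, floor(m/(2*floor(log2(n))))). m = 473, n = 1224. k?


floor(log2(1224)) = 10.
2*10 = 20.
m/(2*floor(log2(n))) = 473/20 ≈ 23.65.
floor = 23.
k = max(1, 23) = 23.

23


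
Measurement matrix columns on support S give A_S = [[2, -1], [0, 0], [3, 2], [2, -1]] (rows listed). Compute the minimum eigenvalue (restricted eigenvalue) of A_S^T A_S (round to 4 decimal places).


A_S^T A_S = [[17, 2], [2, 6]].
trace = 23.
det = 98.
disc = trace^2 - 4*det = 529 - 4*98 = 137.
sqrt(137) ≈ 11.704700.
lam_min = (23 - sqrt(137))/2 ≈ (23 - 11.704700)/2 = 5.64765 ≈ 5.6477.

5.6477


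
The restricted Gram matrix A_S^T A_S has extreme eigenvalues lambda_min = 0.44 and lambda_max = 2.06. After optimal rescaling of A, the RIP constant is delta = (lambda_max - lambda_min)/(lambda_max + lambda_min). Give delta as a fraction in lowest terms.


lambda_max - lambda_min = 2.06 - 0.44 = 1.62.
lambda_max + lambda_min = 2.06 + 0.44 = 2.50.
delta = 1.62/2.50 = 162/250 = 81/125.

81/125


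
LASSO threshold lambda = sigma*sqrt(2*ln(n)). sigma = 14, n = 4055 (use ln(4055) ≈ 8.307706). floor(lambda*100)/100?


ln(4055) ≈ 8.307706.
2*ln(n) ≈ 16.615412.
sqrt(2*ln(n)) ≈ sqrt(16.615412) ≈ 4.076201.
lambda ≈ 14*4.076201 = 57.066814.
floor(lambda*100)/100 = 57.06.

57.06


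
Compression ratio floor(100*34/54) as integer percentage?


100*m/n = 100*34/54 ≈ 62.963.
floor = 62.

62
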